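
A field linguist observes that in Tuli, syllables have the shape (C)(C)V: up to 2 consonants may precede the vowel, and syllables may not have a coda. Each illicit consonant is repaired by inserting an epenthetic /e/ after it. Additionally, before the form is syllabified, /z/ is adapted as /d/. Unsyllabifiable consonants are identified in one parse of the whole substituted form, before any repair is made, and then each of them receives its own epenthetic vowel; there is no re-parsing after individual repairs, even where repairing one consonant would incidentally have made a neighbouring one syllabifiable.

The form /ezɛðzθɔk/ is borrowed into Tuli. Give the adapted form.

Substitution: /z/ → /d/, giving /edɛðdθɔk/.
Syllabifying with onset maximization leaves /ð/, /k/ stranded (no codas are permitted; onsets may contain at most 2 consonants).
Each unlicensed consonant becomes the onset of a new syllable: /ð/ → /ðe/, /k/ → /ke/.

edɛðedθɔke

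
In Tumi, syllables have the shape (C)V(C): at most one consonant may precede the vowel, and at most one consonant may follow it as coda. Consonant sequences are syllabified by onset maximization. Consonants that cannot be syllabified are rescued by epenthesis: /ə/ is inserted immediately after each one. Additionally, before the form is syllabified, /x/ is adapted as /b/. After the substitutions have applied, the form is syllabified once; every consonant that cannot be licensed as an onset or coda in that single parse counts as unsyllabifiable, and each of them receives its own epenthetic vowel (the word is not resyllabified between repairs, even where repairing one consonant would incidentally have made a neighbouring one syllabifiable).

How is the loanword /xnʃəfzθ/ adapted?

Substitution: /x/ → /b/, giving /bnʃəfzθ/.
The consonants /b/, /n/, /z/, /θ/ cannot be parsed into a legal (C)V(C) syllable (at most one coda consonant is licensed; onsets are limited to one consonant).
Inserting the epenthetic vowel yields /b/ → /bə/, /n/ → /nə/, /z/ → /zə/, /θ/ → /θə/.

bənəʃəfzəθə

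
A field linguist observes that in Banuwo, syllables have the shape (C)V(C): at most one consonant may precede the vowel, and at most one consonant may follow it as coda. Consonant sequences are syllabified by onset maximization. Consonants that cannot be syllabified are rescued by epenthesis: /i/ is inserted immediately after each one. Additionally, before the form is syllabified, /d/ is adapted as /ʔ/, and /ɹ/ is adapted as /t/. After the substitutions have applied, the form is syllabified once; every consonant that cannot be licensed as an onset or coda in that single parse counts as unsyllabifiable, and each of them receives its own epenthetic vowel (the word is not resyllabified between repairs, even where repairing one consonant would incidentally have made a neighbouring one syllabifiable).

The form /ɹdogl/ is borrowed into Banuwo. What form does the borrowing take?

tiʔogli

Substitution: /ɹ/ → /t/, /d/ → /ʔ/, giving /tʔogl/.
Syllabifying with onset maximization leaves /t/, /l/ stranded (at most one coda consonant is licensed; onsets are limited to one consonant).
Inserting the epenthetic vowel yields /t/ → /ti/, /l/ → /li/.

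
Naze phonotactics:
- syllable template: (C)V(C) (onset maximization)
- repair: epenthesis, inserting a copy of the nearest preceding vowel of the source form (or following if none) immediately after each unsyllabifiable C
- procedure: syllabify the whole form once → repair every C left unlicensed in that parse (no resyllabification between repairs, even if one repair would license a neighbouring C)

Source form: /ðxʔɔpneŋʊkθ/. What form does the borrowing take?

ðɔxɔʔɔpneŋʊkθʊ

Syllabifying with onset maximization leaves /ð/, /x/, /θ/ stranded (at most one coda consonant is licensed; onsets are limited to one consonant).
Inserting the epenthetic vowel yields /ð/ → /ðɔ/, /x/ → /xɔ/, /θ/ → /θʊ/.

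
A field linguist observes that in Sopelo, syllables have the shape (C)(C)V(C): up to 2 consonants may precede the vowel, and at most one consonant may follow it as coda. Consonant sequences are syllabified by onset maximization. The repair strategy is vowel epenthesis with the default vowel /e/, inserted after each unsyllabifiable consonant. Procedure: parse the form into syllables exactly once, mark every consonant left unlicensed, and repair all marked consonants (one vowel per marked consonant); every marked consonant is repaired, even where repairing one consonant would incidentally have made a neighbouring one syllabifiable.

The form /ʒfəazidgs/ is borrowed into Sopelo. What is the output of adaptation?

ʒfəazidgese

Syllabifying with onset maximization leaves /g/, /s/ stranded (at most one coda consonant is licensed; onsets may contain at most 2 consonants).
Each unlicensed consonant becomes the onset of a new syllable: /g/ → /ge/, /s/ → /se/.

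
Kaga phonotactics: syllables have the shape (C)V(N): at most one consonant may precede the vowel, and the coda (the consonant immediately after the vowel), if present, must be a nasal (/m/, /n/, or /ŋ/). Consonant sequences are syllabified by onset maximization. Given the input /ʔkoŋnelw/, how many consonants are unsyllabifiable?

3

Under (C)V(N), the unsyllabifiable consonants are /ʔ/, /l/, /w/ (only a nasal (/m/, /n/, or /ŋ/) is licensed in coda position; onsets are limited to one consonant).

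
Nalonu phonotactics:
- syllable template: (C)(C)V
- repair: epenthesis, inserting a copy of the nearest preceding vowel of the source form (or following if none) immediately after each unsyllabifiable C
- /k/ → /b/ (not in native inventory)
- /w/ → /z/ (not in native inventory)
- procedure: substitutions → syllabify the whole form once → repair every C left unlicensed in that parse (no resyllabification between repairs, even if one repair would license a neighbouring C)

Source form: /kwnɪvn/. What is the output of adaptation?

bɪznɪvɪnɪ

Substitution: /k/ → /b/, /w/ → /z/, giving /bznɪvn/.
The consonants /b/, /v/, /n/ cannot be parsed into a legal (C)(C)V syllable (no codas are permitted; onsets may contain at most 2 consonants).
Epenthesis after each stranded consonant: /b/ → /bɪ/, /v/ → /vɪ/, /n/ → /nɪ/.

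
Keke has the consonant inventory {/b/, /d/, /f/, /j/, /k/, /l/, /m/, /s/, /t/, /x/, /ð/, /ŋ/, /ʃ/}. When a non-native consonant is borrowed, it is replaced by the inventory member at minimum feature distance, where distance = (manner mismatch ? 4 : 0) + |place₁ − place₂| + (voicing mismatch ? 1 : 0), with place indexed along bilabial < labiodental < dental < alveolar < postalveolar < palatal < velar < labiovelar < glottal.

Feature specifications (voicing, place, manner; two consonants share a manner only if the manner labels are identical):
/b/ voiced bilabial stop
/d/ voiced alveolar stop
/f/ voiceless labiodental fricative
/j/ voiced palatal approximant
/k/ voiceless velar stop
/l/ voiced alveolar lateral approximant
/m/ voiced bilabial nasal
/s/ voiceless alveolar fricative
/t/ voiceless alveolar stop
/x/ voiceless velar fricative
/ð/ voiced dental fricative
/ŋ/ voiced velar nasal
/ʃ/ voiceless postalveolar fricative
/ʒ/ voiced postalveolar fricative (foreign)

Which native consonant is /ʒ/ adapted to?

/ʃ/ is closest: same manner (fricative), place distance 0 (postalveolar→postalveolar), voicing differs (+1); total 1. Next closest is /s/ at distance 2.

ʃ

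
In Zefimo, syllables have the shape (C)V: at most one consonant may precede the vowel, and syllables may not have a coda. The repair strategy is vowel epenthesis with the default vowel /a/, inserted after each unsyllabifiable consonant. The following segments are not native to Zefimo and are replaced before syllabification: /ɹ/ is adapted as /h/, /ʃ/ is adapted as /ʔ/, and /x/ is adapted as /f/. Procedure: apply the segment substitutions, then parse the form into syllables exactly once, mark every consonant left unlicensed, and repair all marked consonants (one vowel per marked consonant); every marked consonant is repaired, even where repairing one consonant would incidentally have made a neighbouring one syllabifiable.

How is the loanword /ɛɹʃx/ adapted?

ɛhaʔafa

Substitution: /ɹ/ → /h/, /ʃ/ → /ʔ/, /x/ → /f/, giving /ɛhʔf/.
Syllabifying with onset maximization leaves /h/, /ʔ/, /f/ stranded (no codas are permitted; onsets are limited to one consonant).
Each unlicensed consonant becomes the onset of a new syllable: /h/ → /ha/, /ʔ/ → /ʔa/, /f/ → /fa/.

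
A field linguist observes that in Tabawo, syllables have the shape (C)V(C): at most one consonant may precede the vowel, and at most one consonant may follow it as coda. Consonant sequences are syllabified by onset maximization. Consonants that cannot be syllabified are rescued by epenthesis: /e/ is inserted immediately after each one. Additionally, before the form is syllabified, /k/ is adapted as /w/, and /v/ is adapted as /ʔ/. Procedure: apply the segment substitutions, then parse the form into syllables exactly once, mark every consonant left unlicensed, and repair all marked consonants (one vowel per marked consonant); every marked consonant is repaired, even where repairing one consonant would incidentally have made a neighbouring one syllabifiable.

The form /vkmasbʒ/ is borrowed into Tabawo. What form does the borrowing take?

Substitution: /v/ → /ʔ/, /k/ → /w/, giving /ʔwmasbʒ/.
Syllabifying with onset maximization leaves /ʔ/, /w/, /b/, /ʒ/ stranded (at most one coda consonant is licensed; onsets are limited to one consonant).
Epenthesis after each stranded consonant: /ʔ/ → /ʔe/, /w/ → /we/, /b/ → /be/, /ʒ/ → /ʒe/.

ʔewemasbeʒe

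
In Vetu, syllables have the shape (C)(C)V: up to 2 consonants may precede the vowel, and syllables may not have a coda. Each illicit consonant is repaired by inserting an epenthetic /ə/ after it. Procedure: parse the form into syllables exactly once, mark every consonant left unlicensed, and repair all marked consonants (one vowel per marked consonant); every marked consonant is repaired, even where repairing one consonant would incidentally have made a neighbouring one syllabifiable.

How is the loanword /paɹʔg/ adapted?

paɹəʔəgə

The consonants /ɹ/, /ʔ/, /g/ cannot be parsed into a legal (C)(C)V syllable (no codas are permitted; onsets may contain at most 2 consonants).
Inserting the epenthetic vowel yields /ɹ/ → /ɹə/, /ʔ/ → /ʔə/, /g/ → /gə/.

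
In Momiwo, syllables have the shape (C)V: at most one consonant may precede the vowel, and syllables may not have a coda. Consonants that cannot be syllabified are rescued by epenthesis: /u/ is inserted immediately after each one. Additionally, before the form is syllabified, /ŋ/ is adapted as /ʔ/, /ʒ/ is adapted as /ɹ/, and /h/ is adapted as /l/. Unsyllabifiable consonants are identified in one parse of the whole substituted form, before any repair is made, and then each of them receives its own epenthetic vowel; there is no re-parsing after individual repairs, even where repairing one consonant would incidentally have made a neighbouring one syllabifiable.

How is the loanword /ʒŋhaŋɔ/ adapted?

ɹuʔulaʔɔ

Substitution: /ʒ/ → /ɹ/, /ŋ/ → /ʔ/, /h/ → /l/, giving /ɹʔlaʔɔ/.
Under (C)V, the unsyllabifiable consonants are /ɹ/, /ʔ/ (no codas are permitted; onsets are limited to one consonant).
Each unlicensed consonant becomes the onset of a new syllable: /ɹ/ → /ɹu/, /ʔ/ → /ʔu/.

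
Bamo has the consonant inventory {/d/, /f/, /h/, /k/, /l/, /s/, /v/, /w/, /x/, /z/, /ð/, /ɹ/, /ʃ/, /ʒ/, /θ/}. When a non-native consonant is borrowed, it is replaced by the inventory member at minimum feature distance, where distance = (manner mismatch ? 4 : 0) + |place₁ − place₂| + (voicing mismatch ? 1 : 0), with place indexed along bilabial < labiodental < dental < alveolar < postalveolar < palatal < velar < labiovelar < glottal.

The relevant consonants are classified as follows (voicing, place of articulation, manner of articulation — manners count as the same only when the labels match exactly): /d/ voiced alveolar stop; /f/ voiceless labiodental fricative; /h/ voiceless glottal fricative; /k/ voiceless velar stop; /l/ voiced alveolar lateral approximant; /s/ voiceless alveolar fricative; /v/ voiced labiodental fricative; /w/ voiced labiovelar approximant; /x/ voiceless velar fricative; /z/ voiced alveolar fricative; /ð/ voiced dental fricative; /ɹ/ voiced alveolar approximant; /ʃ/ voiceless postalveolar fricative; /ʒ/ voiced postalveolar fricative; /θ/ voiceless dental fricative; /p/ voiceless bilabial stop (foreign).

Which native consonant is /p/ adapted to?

/d/ is closest: same manner (stop), place distance 3 (bilabial→alveolar), voicing differs (+1); total 4. Next closest is /f/ at distance 5.

d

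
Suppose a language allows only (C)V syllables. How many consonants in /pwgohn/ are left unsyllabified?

The consonants /p/, /w/, /h/, /n/ cannot be parsed into a legal (C)V syllable (no codas are permitted; onsets are limited to one consonant).

4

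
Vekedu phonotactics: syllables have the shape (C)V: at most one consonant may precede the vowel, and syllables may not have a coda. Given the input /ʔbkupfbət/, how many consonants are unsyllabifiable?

5

Syllabifying with onset maximization leaves /ʔ/, /b/, /p/, /f/, /t/ stranded (no codas are permitted; onsets are limited to one consonant).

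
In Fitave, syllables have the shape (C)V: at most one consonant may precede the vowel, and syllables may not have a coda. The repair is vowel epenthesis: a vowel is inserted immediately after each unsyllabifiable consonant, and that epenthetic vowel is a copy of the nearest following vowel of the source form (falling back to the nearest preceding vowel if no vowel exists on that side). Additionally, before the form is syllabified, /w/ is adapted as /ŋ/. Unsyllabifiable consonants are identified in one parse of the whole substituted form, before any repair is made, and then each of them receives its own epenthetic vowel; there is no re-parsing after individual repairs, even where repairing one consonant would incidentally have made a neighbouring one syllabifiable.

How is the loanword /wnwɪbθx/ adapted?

Substitution: /w/ → /ŋ/, giving /ŋnŋɪbθx/.
Under (C)V, the unsyllabifiable consonants are /ŋ/, /n/, /b/, /θ/, /x/ (no codas are permitted; onsets are limited to one consonant).
Epenthesis after each stranded consonant: /ŋ/ → /ŋɪ/, /n/ → /nɪ/, /b/ → /bɪ/, /θ/ → /θɪ/, /x/ → /xɪ/.

ŋɪnɪŋɪbɪθɪxɪ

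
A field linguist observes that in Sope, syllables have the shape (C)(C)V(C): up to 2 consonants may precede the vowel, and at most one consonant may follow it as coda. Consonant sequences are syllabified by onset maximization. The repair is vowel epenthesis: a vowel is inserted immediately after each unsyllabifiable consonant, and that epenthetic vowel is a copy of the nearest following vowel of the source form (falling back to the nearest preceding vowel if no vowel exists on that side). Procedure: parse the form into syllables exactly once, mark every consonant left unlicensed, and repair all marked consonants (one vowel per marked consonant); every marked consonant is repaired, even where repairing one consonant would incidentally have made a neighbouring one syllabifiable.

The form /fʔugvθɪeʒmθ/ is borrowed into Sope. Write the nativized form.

The consonants /m/, /θ/ cannot be parsed into a legal (C)(C)V(C) syllable (at most one coda consonant is licensed; onsets may contain at most 2 consonants).
Epenthesis after each stranded consonant: /m/ → /me/, /θ/ → /θe/.

fʔugvθɪeʒmeθe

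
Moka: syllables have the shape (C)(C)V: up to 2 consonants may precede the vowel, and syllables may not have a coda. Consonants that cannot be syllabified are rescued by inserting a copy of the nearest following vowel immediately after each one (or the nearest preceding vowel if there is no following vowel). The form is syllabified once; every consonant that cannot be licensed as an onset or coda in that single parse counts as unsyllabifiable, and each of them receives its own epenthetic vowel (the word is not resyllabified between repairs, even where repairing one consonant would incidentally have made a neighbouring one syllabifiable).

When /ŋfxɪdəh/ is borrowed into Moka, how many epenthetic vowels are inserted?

2

The unsyllabifiable consonants are /ŋ/, /h/; each receives one epenthetic vowel.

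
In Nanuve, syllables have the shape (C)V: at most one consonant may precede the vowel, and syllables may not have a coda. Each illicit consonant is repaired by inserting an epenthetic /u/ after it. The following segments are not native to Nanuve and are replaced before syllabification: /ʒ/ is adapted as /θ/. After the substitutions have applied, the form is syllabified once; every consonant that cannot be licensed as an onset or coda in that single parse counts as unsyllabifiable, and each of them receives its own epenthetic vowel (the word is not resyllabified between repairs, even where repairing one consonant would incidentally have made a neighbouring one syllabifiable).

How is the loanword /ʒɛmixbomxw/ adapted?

θɛmixubomuxuwu

Substitution: /ʒ/ → /θ/, giving /θɛmixbomxw/.
Syllabifying with onset maximization leaves /x/, /m/, /x/, /w/ stranded (no codas are permitted; onsets are limited to one consonant).
Inserting the epenthetic vowel yields /x/ → /xu/, /m/ → /mu/, /x/ → /xu/, /w/ → /wu/.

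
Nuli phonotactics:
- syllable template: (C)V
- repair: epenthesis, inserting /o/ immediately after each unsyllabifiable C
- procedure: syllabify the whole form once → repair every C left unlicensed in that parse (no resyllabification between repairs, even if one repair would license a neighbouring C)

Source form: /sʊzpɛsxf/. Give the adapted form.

sʊzopɛsoxofo

The consonants /z/, /s/, /x/, /f/ cannot be parsed into a legal (C)V syllable (no codas are permitted; onsets are limited to one consonant).
Epenthesis after each stranded consonant: /z/ → /zo/, /s/ → /so/, /x/ → /xo/, /f/ → /fo/.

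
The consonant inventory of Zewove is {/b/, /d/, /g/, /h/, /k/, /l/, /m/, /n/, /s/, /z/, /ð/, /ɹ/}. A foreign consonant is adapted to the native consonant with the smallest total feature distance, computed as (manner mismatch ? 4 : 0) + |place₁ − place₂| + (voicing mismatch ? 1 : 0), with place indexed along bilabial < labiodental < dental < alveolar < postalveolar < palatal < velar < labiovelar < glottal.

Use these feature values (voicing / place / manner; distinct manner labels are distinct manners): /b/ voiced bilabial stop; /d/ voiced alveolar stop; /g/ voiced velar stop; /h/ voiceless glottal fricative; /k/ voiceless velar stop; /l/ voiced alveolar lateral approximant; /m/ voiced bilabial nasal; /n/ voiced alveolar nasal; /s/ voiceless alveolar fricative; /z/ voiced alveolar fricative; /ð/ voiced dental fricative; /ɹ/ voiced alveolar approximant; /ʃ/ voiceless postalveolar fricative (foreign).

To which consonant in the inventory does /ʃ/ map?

/s/ is closest: same manner (fricative), place distance 1 (postalveolar→alveolar), same voicing; total 1. Next closest is /z/ at distance 2.

s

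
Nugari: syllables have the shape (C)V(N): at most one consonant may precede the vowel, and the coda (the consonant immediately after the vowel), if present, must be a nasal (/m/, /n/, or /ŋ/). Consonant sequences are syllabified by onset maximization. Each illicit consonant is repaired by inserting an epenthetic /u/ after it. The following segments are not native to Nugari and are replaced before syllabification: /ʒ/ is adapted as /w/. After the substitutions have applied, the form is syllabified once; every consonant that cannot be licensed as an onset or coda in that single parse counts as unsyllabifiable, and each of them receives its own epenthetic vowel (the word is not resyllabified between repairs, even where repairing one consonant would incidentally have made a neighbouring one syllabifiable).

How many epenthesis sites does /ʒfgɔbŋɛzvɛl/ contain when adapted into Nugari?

After substitution the input is /wfgɔbŋɛzvɛl/.
The unsyllabifiable consonants are /w/, /f/, /b/, /z/, /l/; each receives one epenthetic vowel.

5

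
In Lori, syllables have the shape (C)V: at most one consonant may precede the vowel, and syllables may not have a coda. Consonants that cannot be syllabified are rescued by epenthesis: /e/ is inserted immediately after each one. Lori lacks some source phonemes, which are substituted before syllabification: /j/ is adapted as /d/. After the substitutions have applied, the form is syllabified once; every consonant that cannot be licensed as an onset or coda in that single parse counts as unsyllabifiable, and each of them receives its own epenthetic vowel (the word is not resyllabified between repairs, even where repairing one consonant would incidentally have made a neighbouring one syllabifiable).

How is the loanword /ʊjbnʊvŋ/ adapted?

ʊdebenʊveŋe

Substitution: /j/ → /d/, giving /ʊdbnʊvŋ/.
Under (C)V, the unsyllabifiable consonants are /d/, /b/, /v/, /ŋ/ (no codas are permitted; onsets are limited to one consonant).
Epenthesis after each stranded consonant: /d/ → /de/, /b/ → /be/, /v/ → /ve/, /ŋ/ → /ŋe/.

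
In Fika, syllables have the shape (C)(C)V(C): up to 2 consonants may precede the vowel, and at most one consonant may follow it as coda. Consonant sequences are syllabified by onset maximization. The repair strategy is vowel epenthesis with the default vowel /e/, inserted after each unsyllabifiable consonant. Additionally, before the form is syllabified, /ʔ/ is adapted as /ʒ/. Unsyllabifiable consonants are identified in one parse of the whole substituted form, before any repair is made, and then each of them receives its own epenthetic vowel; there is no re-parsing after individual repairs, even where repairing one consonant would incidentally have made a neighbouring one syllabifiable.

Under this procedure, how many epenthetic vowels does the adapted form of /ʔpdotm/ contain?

2

After substitution the input is /ʒpdotm/.
The unsyllabifiable consonants are /ʒ/, /m/; each receives one epenthetic vowel.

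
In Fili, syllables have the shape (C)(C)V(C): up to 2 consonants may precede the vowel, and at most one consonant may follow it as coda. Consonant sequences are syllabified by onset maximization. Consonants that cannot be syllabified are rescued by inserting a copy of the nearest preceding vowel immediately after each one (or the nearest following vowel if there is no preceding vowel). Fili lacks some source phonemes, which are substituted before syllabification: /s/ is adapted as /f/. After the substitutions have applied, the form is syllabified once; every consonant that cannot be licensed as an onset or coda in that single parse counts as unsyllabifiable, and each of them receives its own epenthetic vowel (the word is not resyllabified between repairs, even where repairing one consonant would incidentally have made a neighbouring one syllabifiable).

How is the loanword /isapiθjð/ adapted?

Substitution: /s/ → /f/, giving /ifapiθjð/.
Syllabifying with onset maximization leaves /j/, /ð/ stranded (at most one coda consonant is licensed; onsets may contain at most 2 consonants).
Each unlicensed consonant becomes the onset of a new syllable: /j/ → /ji/, /ð/ → /ði/.

ifapiθjiði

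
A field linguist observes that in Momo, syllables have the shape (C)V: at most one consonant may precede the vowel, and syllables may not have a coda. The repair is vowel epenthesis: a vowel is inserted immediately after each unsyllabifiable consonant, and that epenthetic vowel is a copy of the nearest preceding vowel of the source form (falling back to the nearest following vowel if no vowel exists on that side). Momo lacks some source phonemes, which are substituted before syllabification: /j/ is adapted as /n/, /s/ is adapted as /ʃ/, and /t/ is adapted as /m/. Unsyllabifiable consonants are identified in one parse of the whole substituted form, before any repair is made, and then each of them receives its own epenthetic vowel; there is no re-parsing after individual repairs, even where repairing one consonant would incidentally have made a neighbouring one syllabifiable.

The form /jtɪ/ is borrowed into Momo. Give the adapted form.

nɪmɪ

Substitution: /j/ → /n/, /t/ → /m/, giving /nmɪ/.
Syllabifying with onset maximization leaves /n/ stranded (no codas are permitted; onsets are limited to one consonant).
Inserting the epenthetic vowel yields /n/ → /nɪ/.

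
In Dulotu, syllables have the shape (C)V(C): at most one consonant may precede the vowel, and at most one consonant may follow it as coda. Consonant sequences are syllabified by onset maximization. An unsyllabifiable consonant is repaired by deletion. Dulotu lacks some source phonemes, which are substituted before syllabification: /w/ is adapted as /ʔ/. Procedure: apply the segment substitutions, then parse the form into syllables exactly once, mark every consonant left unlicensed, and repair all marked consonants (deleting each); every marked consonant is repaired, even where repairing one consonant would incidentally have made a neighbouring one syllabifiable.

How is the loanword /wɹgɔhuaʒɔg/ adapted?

gɔhuaʒɔg

Substitution: /w/ → /ʔ/, giving /ʔɹgɔhuaʒɔg/.
Under (C)V(C), the unsyllabifiable consonants are /ʔ/, /ɹ/ (at most one coda consonant is licensed; onsets are limited to one consonant).
Deletion applies to /ʔ/, /ɹ/.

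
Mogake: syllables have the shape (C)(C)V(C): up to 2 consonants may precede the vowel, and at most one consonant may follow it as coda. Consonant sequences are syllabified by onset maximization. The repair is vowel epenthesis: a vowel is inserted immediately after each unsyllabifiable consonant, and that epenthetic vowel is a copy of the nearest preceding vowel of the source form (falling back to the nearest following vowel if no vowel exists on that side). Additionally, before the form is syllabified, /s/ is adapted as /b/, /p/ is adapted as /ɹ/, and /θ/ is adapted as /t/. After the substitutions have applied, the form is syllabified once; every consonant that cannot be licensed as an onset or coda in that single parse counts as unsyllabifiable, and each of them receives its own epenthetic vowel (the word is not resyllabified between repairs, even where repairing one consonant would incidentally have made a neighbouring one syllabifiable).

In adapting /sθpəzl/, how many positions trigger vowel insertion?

2

After substitution the input is /btɹəzl/.
The unsyllabifiable consonants are /b/, /l/; each receives one epenthetic vowel.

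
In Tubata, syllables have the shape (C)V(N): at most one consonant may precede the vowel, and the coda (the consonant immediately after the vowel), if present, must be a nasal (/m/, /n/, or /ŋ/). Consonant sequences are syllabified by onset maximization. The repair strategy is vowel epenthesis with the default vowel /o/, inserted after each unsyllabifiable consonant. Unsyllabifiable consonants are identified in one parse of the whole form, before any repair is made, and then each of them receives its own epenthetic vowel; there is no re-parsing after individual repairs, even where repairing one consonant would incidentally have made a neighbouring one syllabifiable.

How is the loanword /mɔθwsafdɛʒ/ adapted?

The consonants /θ/, /w/, /f/, /ʒ/ cannot be parsed into a legal (C)V(N) syllable (only a nasal (/m/, /n/, or /ŋ/) is licensed in coda position; onsets are limited to one consonant).
Epenthesis after each stranded consonant: /θ/ → /θo/, /w/ → /wo/, /f/ → /fo/, /ʒ/ → /ʒo/.

mɔθowosafodɛʒo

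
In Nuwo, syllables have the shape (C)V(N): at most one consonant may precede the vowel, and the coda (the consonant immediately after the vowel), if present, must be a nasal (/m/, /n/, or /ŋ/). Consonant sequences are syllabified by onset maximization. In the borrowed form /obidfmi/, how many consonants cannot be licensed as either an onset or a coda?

2

Syllabifying with onset maximization leaves /d/, /f/ stranded (only a nasal (/m/, /n/, or /ŋ/) is licensed in coda position; onsets are limited to one consonant).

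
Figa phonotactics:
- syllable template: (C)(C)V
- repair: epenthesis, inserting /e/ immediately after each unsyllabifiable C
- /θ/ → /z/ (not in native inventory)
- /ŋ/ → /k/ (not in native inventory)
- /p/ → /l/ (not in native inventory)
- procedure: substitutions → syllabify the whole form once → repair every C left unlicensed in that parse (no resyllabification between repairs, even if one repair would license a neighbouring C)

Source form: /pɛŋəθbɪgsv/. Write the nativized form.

lɛkəzbɪgeseve

Substitution: /p/ → /l/, /ŋ/ → /k/, /θ/ → /z/, giving /lɛkəzbɪgsv/.
Syllabifying with onset maximization leaves /g/, /s/, /v/ stranded (no codas are permitted; onsets may contain at most 2 consonants).
Inserting the epenthetic vowel yields /g/ → /ge/, /s/ → /se/, /v/ → /ve/.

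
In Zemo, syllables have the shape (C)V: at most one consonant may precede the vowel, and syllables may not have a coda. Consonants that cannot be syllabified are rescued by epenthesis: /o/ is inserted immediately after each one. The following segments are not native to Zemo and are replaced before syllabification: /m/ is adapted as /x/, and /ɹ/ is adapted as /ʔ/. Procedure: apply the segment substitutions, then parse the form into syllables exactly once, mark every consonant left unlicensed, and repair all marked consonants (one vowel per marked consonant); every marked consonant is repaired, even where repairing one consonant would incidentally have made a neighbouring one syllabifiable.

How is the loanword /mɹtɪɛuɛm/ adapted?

Substitution: /m/ → /x/, /ɹ/ → /ʔ/, giving /xʔtɪɛuɛx/.
Under (C)V, the unsyllabifiable consonants are /x/, /ʔ/, /x/ (no codas are permitted; onsets are limited to one consonant).
Each unlicensed consonant becomes the onset of a new syllable: /x/ → /xo/, /ʔ/ → /ʔo/, /x/ → /xo/.

xoʔotɪɛuɛxo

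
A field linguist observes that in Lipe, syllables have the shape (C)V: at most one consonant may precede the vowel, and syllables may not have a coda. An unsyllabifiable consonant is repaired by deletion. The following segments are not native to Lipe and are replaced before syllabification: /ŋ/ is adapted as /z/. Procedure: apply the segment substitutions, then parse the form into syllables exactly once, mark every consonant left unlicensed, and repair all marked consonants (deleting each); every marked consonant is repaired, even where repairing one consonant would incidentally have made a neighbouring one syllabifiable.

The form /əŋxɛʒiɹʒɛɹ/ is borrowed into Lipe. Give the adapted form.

əxɛʒiʒɛ

Substitution: /ŋ/ → /z/, giving /əzxɛʒiɹʒɛɹ/.
The consonants /z/, /ɹ/, /ɹ/ cannot be parsed into a legal (C)V syllable (no codas are permitted; onsets are limited to one consonant).
Each unlicensed consonant is deleted: /z/, /ɹ/, /ɹ/.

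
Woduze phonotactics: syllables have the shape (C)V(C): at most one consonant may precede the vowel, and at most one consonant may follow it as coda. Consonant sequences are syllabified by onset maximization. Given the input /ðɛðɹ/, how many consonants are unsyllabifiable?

1

Syllabifying with onset maximization leaves /ɹ/ stranded (at most one coda consonant is licensed; onsets are limited to one consonant).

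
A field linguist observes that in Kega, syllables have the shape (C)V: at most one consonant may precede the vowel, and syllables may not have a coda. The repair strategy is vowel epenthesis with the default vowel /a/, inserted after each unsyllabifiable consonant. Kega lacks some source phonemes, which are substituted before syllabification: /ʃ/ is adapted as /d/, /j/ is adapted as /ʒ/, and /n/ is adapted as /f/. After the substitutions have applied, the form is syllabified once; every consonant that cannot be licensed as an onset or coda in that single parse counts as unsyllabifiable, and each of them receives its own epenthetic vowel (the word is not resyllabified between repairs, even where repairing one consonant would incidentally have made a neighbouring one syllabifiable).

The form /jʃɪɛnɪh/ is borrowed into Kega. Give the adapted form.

ʒadɪɛfɪha

Substitution: /j/ → /ʒ/, /ʃ/ → /d/, /n/ → /f/, giving /ʒdɪɛfɪh/.
Syllabifying with onset maximization leaves /ʒ/, /h/ stranded (no codas are permitted; onsets are limited to one consonant).
Epenthesis after each stranded consonant: /ʒ/ → /ʒa/, /h/ → /ha/.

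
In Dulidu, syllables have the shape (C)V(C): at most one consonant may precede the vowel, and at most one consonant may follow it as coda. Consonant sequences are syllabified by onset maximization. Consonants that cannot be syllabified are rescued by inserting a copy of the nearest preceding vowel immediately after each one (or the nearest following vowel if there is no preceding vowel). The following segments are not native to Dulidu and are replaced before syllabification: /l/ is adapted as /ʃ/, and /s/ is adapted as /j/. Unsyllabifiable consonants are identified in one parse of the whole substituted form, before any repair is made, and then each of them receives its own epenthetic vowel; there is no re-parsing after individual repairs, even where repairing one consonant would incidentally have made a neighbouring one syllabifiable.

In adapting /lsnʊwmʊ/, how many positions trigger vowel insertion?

2

After substitution the input is /ʃjnʊwmʊ/.
The unsyllabifiable consonants are /ʃ/, /j/; each receives one epenthetic vowel.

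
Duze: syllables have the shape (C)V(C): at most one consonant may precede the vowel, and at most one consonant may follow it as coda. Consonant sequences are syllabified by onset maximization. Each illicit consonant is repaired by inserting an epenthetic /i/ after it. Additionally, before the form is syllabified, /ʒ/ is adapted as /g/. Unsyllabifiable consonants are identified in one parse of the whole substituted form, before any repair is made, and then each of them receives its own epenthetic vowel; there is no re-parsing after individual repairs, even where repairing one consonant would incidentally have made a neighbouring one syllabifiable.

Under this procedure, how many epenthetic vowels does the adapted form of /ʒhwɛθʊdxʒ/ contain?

4

After substitution the input is /ghwɛθʊdxg/.
The unsyllabifiable consonants are /g/, /h/, /x/, /g/; each receives one epenthetic vowel.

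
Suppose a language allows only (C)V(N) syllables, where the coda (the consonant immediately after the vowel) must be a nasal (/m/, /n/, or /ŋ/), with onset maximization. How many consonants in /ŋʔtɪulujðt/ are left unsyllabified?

5

Under (C)V(N), the unsyllabifiable consonants are /ŋ/, /ʔ/, /j/, /ð/, /t/ (only a nasal (/m/, /n/, or /ŋ/) is licensed in coda position; onsets are limited to one consonant).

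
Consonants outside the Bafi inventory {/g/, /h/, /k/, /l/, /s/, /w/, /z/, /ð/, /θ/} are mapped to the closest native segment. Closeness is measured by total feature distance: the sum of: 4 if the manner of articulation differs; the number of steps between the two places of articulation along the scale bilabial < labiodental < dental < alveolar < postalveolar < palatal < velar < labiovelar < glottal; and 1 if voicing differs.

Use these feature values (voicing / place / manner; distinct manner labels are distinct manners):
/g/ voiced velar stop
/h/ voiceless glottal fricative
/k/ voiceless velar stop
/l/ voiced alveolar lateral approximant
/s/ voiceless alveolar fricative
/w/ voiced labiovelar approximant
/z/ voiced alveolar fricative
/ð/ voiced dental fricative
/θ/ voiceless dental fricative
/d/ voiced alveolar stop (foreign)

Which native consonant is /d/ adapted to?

/g/ is closest: same manner (stop), place distance 3 (alveolar→velar), same voicing; total 3. Next closest is /k/ at distance 4.

g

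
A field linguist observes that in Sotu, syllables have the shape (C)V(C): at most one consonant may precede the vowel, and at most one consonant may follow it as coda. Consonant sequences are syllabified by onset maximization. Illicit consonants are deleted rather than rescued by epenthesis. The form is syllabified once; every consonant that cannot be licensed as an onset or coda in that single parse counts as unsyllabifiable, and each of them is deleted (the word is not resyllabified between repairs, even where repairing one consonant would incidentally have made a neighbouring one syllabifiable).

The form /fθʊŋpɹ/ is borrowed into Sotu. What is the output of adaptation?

Syllabifying with onset maximization leaves /f/, /p/, /ɹ/ stranded (at most one coda consonant is licensed; onsets are limited to one consonant).
Deletion applies to /f/, /p/, /ɹ/.

θʊŋ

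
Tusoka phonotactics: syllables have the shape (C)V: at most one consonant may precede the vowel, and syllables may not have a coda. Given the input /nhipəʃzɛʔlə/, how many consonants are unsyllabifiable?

3

Under (C)V, the unsyllabifiable consonants are /n/, /ʃ/, /ʔ/ (no codas are permitted; onsets are limited to one consonant).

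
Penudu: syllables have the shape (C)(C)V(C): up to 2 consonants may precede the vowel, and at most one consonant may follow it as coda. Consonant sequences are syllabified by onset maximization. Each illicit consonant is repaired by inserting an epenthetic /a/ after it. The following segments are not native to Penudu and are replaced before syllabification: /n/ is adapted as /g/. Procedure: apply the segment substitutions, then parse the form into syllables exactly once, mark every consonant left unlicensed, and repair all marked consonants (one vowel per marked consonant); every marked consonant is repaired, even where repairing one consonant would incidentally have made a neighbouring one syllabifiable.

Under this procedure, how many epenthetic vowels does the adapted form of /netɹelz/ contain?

After substitution the input is /getɹelz/.
The unsyllabifiable consonants are /z/; each receives one epenthetic vowel.

1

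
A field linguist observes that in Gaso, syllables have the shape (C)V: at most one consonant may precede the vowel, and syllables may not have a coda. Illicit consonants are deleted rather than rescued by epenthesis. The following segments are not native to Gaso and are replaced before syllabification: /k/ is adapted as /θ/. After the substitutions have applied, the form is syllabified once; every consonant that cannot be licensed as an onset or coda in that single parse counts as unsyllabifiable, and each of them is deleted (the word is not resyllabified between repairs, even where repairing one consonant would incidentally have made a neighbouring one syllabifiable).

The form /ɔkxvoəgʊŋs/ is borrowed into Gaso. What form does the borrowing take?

Substitution: /k/ → /θ/, giving /ɔθxvoəgʊŋs/.
The consonants /θ/, /x/, /ŋ/, /s/ cannot be parsed into a legal (C)V syllable (no codas are permitted; onsets are limited to one consonant).
Each unlicensed consonant is deleted: /θ/, /x/, /ŋ/, /s/.

ɔvoəgʊ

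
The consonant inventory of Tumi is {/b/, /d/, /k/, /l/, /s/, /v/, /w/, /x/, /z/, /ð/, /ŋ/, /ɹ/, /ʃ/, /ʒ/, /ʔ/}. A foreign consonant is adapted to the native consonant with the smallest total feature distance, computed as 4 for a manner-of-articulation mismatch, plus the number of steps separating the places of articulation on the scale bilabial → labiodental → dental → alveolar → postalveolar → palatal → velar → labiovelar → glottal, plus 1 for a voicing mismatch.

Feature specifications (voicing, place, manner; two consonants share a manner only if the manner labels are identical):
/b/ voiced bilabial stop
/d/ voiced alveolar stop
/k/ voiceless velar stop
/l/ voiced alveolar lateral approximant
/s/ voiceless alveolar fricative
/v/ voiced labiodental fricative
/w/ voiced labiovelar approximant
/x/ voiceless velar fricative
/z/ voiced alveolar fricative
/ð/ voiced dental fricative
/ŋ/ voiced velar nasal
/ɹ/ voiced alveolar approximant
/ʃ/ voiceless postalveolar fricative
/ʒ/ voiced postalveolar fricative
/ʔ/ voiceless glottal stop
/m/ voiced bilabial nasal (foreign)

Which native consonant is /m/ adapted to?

b

/b/ is closest: manner differs (nasal→stop, +4), place distance 0 (bilabial→bilabial), same voicing; total 4. Next closest is /v/ at distance 5.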